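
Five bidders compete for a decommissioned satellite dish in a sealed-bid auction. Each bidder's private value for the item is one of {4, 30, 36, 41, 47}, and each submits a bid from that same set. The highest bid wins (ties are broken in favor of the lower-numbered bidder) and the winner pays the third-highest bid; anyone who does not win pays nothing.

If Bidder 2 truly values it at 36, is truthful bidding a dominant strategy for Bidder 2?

Consider the case where Bidder 1 bids 4, Bidder 3 bids 4, Bidder 4 bids 4 and Bidder 5 bids 41.
Truthful bid 36: loses, pays 0, utility 0.
Bid 41 instead: wins, pays 4, utility 36 - 4 = 32.
Since 32 > 0, bidding 41 is strictly better here, so truthful bidding is not dominant.

No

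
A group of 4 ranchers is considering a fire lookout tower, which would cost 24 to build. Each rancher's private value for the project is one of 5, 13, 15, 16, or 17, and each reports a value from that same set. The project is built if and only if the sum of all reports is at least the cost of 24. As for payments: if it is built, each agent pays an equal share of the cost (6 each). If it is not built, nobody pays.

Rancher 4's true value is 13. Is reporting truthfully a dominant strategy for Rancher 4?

Yes

Check each profile of the others' reports and compare truth against every alternative report.
Others report (5, 5, 5): truth gives 7, best alternative gives 7.
Others report (5, 5, 13): truth gives 7, best alternative gives 7.
Others report (5, 5, 15): truth gives 7, best alternative gives 7.
Others report (5, 5, 16): truth gives 7, best alternative gives 7.
Others report (5, 5, 17): truth gives 7, best alternative gives 7.
Others report (5, 13, 5): truth gives 7, best alternative gives 7.
(Remaining 119 profiles checked similarly; truth is weakly best in each.)
In every case the truthful report is at least as good as any alternative, so it is a dominant strategy.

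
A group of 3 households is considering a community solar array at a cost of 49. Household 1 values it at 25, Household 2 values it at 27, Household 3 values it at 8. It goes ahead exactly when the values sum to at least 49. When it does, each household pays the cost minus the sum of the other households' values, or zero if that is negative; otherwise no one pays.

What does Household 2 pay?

16

Total value 60 ≥ cost 49, so the project is built.
The other households' values sum to 33.
Cost minus that sum is 49 - 33 = 16.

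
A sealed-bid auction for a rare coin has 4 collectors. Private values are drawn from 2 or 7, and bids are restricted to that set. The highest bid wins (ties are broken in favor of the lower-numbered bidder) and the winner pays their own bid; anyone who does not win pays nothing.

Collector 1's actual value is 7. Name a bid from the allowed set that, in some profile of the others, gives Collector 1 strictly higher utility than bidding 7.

Suppose Collector 2 bids 2, Collector 3 bids 2 and Collector 4 bids 2.
Bid 7: wins, pays 7, utility 7 - 7 = 0.
Bid 2: wins, pays 2, utility 7 - 2 = 5.
So bidding 2 beats truth here (5 > 0).

2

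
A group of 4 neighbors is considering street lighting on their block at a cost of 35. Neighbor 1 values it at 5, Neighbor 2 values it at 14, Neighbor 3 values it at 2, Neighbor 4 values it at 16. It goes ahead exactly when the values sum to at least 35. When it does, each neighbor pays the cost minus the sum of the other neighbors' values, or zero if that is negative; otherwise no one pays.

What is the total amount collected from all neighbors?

Total value 37 ≥ cost 35, so it is built.
Neighbor 1: others sum to 32; max(0, 35 - 32) = 3.
Neighbor 2: others sum to 23; max(0, 35 - 23) = 12.
Neighbor 3: others sum to 35; max(0, 35 - 35) = 0.
Neighbor 4: others sum to 21; max(0, 35 - 21) = 14.
Total collected = 3 + 12 + 0 + 14 = 29.

29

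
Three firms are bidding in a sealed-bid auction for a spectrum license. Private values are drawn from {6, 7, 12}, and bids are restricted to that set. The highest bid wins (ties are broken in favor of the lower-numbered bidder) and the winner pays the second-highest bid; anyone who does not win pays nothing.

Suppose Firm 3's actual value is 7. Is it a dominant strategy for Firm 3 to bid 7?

Check each profile of the others' bids and compare truth against every alternative bid.
Others bid (6, 6): truth gives 1, best alternative gives 1.
Others bid (6, 7): truth gives 0, best alternative gives 0.
Others bid (6, 12): truth gives 0, best alternative gives 0.
Others bid (7, 6): truth gives 0, best alternative gives 0.
Others bid (7, 7): truth gives 0, best alternative gives 0.
Others bid (7, 12): truth gives 0, best alternative gives 0.
(Remaining 3 profiles checked similarly; truth is weakly best in each.)
In every case the truthful bid is at least as good as any alternative, so it is a dominant strategy.

Yes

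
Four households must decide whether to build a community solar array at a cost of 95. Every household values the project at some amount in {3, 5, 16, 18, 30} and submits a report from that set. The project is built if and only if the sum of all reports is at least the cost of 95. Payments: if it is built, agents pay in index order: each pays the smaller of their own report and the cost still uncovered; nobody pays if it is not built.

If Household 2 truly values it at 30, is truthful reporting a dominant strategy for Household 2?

Consider the case where Household 1 reports 18, Household 3 reports 30 and Household 4 reports 30.
Truthful report 30: project built, pays 30, utility 30 - 30 = 0.
Report 18 instead: project built, pays 18, utility 30 - 18 = 12.
Since 12 > 0, reporting 18 is strictly better here, so truthful reporting is not dominant.

No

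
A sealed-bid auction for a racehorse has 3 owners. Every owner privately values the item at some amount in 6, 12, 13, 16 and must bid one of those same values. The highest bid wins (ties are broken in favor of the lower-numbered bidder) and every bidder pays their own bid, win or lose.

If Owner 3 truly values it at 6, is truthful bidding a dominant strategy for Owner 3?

Yes

Check each profile of the others' bids and compare truth against every alternative bid.
Others bid (6, 16): truth gives -6, best alternative gives -12.
Others bid (12, 16): truth gives -6, best alternative gives -12.
Others bid (13, 16): truth gives -6, best alternative gives -12.
Others bid (16, 6): truth gives -6, best alternative gives -12.
Others bid (16, 12): truth gives -6, best alternative gives -12.
Others bid (16, 13): truth gives -6, best alternative gives -12.
(Remaining 10 profiles checked similarly; truth is weakly best in each.)
In every case the truthful bid is at least as good as any alternative, so it is a dominant strategy.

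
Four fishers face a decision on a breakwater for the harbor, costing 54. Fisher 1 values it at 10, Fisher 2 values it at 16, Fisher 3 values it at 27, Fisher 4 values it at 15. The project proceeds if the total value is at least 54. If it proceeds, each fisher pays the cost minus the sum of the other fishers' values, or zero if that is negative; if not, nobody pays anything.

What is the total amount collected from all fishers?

16

Total value 68 ≥ cost 54, so it is built.
Fisher 1: others sum to 58; max(0, 54 - 58) = 0.
Fisher 2: others sum to 52; max(0, 54 - 52) = 2.
Fisher 3: others sum to 41; max(0, 54 - 41) = 13.
Fisher 4: others sum to 53; max(0, 54 - 53) = 1.
Total collected = 0 + 2 + 13 + 1 = 16.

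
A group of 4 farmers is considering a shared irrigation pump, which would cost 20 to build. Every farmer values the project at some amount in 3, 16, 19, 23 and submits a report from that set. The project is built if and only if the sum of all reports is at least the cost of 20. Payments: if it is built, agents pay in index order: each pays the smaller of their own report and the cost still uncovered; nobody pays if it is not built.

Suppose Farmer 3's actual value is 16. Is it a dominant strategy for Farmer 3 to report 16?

Consider the case where Farmer 1 reports 3, Farmer 2 reports 3 and Farmer 4 reports 16.
Truthful report 16: project built, pays 14, utility 16 - 14 = 2.
Report 3 instead: project built, pays 3, utility 16 - 3 = 13.
Since 13 > 2, reporting 3 is strictly better here, so truthful reporting is not dominant.

No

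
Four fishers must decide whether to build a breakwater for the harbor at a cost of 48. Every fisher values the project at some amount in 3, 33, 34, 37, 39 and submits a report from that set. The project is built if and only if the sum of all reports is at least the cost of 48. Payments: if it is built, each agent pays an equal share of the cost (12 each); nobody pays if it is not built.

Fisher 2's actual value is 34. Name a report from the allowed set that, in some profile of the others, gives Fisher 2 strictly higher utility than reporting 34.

Suppose Fisher 1 reports 3, Fisher 3 reports 3 and Fisher 4 reports 3.
Report 34: project not built, utility 0.
Report 39: project built, pays 12, utility 34 - 12 = 22.
So reporting 39 beats truth here (22 > 0).

39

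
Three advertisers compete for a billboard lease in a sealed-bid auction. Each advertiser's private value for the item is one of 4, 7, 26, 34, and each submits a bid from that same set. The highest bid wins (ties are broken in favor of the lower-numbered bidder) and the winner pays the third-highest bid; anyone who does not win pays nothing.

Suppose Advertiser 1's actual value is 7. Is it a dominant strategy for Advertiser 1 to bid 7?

No

Consider the case where Advertiser 2 bids 4 and Advertiser 3 bids 26.
Truthful bid 7: loses, pays 0, utility 0.
Bid 26 instead: wins, pays 4, utility 7 - 4 = 3.
Since 3 > 0, bidding 26 is strictly better here, so truthful bidding is not dominant.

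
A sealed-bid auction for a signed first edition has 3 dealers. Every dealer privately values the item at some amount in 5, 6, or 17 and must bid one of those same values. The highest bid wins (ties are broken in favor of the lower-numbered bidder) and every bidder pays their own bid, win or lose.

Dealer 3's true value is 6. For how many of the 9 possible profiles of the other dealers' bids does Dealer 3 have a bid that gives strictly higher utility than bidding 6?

8

Others bid (5, 6): truth gives -6; bid 5 gives -5 > -6. Violating.
Others bid (5, 17): truth gives -6; bid 5 gives -5 > -6. Violating.
Others bid (6, 5): truth gives -6; bid 5 gives -5 > -6. Violating.
Others bid (6, 6): truth gives -6; bid 5 gives -5 > -6. Violating.
Others bid (5, 5): truth gives 0; no alternative beats it.
(Checking all 9 profiles: 8 have a profitable deviation, 1 does not.)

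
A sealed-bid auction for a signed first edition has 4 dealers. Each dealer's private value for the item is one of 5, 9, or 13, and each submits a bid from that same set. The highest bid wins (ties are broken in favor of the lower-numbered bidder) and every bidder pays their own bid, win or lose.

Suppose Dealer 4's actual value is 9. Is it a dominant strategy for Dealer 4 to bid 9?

No

Consider the case where Dealer 1 bids 5, Dealer 2 bids 5 and Dealer 3 bids 9.
Truthful bid 9: loses but pays 9, utility -9.
Bid 5 instead: loses but pays 5, utility -5.
Since -5 > -9, bidding 5 is strictly better here, so truthful bidding is not dominant.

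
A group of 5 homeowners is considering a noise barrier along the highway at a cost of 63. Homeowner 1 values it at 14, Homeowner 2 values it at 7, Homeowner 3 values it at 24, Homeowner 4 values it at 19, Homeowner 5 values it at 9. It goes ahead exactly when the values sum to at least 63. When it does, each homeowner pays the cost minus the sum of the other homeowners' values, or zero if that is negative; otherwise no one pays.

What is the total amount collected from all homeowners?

27

Total value 73 ≥ cost 63, so it is built.
Homeowner 1: others sum to 59; max(0, 63 - 59) = 4.
Homeowner 2: others sum to 66; max(0, 63 - 66) = 0.
Homeowner 3: others sum to 49; max(0, 63 - 49) = 14.
Homeowner 4: others sum to 54; max(0, 63 - 54) = 9.
Homeowner 5: others sum to 64; max(0, 63 - 64) = 0.
Total collected = 4 + 0 + 14 + 9 + 0 = 27.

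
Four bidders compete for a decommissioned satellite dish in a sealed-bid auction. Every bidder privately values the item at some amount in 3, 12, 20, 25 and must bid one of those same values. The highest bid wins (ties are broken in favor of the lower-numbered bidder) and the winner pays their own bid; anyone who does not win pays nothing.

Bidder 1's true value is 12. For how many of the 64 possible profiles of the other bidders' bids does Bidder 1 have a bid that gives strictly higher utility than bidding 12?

Others bid (3, 3, 3): truth gives 0; bid 3 gives 9 > 0. Violating.
Others bid (3, 3, 12): truth gives 0; no alternative beats it.
Others bid (3, 3, 20): truth gives 0; no alternative beats it.
(Checking all 64 profiles: 1 has a profitable deviation, 63 do not.)

1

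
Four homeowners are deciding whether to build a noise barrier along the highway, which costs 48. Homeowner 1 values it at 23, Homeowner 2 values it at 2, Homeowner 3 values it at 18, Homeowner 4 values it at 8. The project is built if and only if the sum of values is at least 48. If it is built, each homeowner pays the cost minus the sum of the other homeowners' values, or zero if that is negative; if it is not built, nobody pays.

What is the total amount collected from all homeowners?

Total value 51 ≥ cost 48, so it is built.
Homeowner 1: others sum to 28; max(0, 48 - 28) = 20.
Homeowner 2: others sum to 49; max(0, 48 - 49) = 0.
Homeowner 3: others sum to 33; max(0, 48 - 33) = 15.
Homeowner 4: others sum to 43; max(0, 48 - 43) = 5.
Total collected = 20 + 0 + 15 + 5 = 40.

40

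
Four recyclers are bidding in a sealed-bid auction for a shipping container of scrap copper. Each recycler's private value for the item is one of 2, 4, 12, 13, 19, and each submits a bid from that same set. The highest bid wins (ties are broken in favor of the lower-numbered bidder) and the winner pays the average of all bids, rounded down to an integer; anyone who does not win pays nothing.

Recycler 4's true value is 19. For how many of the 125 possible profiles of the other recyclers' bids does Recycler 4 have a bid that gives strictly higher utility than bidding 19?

Others bid (2, 2, 2): truth gives 13; bid 4 gives 17 > 13. Violating.
Others bid (2, 2, 4): truth gives 13; bid 12 gives 14 > 13. Violating.
Others bid (2, 2, 12): truth gives 11; bid 13 gives 12 > 11. Violating.
Others bid (2, 4, 2): truth gives 13; bid 12 gives 14 > 13. Violating.
Others bid (2, 2, 13): truth gives 10; no alternative beats it.
Others bid (2, 2, 19): truth gives 0; no alternative beats it.
(Checking all 125 profiles: 27 have a profitable deviation, 98 do not.)

27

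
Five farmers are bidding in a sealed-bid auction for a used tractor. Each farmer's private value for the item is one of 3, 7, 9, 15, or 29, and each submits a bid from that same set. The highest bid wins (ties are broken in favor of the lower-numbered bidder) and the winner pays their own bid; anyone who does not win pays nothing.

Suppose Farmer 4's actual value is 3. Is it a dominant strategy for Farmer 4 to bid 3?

Yes

Check each profile of the others' bids and compare truth against every alternative bid.
Others bid (3, 3, 3, 3): truth gives 0, best alternative gives -4.
Others bid (3, 3, 3, 7): truth gives 0, best alternative gives -4.
Others bid (3, 3, 3, 9): truth gives 0, best alternative gives 0.
Others bid (3, 3, 3, 15): truth gives 0, best alternative gives 0.
Others bid (3, 3, 3, 29): truth gives 0, best alternative gives 0.
Others bid (3, 3, 7, 3): truth gives 0, best alternative gives 0.
(Remaining 619 profiles checked similarly; truth is weakly best in each.)
In every case the truthful bid is at least as good as any alternative, so it is a dominant strategy.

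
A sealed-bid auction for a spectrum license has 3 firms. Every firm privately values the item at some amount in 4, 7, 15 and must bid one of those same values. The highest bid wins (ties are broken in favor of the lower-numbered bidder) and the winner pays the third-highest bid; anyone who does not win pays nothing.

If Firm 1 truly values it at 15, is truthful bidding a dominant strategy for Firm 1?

Check each profile of the others' bids and compare truth against every alternative bid.
Others bid (4, 15): truth gives 11, best alternative gives 0.
Others bid (15, 4): truth gives 11, best alternative gives 0.
Others bid (7, 15): truth gives 8, best alternative gives 0.
Others bid (15, 7): truth gives 8, best alternative gives 0.
Others bid (4, 4): truth gives 11, best alternative gives 11.
Others bid (4, 7): truth gives 11, best alternative gives 11.
(Remaining 3 profiles checked similarly; truth is weakly best in each.)
In every case the truthful bid is at least as good as any alternative, so it is a dominant strategy.

Yes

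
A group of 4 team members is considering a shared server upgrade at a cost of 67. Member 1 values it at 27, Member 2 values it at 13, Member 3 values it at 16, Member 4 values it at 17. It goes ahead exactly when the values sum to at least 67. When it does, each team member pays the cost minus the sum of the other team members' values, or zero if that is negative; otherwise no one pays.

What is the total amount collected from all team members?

49

Total value 73 ≥ cost 67, so it is built.
Member 1: others sum to 46; max(0, 67 - 46) = 21.
Member 2: others sum to 60; max(0, 67 - 60) = 7.
Member 3: others sum to 57; max(0, 67 - 57) = 10.
Member 4: others sum to 56; max(0, 67 - 56) = 11.
Total collected = 21 + 7 + 10 + 11 = 49.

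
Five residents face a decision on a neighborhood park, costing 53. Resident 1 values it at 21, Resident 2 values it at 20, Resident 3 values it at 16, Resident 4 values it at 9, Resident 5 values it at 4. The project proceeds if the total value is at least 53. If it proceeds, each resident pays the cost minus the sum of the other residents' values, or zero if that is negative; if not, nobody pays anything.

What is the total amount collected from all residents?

Total value 70 ≥ cost 53, so it is built.
Resident 1: others sum to 49; max(0, 53 - 49) = 4.
Resident 2: others sum to 50; max(0, 53 - 50) = 3.
Resident 3: others sum to 54; max(0, 53 - 54) = 0.
Resident 4: others sum to 61; max(0, 53 - 61) = 0.
Resident 5: others sum to 66; max(0, 53 - 66) = 0.
Total collected = 4 + 3 + 0 + 0 + 0 = 7.

7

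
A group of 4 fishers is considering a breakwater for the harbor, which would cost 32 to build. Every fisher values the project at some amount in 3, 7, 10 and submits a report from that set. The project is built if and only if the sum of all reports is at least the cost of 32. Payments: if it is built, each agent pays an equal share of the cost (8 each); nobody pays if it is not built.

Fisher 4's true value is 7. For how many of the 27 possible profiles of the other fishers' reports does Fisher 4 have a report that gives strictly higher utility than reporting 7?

Others report (7, 10, 10): truth gives -1; report 3 gives 0 > -1. Violating.
Others report (10, 7, 10): truth gives -1; report 3 gives 0 > -1. Violating.
Others report (10, 10, 7): truth gives -1; report 3 gives 0 > -1. Violating.
Others report (3, 3, 3): truth gives 0; no alternative beats it.
Others report (3, 3, 7): truth gives 0; no alternative beats it.
(Checking all 27 profiles: 3 have a profitable deviation, 24 do not.)

3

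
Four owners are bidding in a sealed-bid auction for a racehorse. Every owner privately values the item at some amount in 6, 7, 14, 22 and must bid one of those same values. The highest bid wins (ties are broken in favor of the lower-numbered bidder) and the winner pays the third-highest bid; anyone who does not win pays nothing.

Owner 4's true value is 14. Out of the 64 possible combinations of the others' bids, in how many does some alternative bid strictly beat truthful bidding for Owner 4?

Others bid (6, 6, 14): truth gives 0; bid 22 gives 8 > 0. Violating.
Others bid (6, 7, 14): truth gives 0; bid 22 gives 7 > 0. Violating.
Others bid (6, 14, 6): truth gives 0; bid 22 gives 8 > 0. Violating.
Others bid (6, 14, 7): truth gives 0; bid 22 gives 7 > 0. Violating.
Others bid (6, 6, 6): truth gives 8; no alternative beats it.
Others bid (6, 6, 7): truth gives 8; no alternative beats it.
(Checking all 64 profiles: 12 have a profitable deviation, 52 do not.)

12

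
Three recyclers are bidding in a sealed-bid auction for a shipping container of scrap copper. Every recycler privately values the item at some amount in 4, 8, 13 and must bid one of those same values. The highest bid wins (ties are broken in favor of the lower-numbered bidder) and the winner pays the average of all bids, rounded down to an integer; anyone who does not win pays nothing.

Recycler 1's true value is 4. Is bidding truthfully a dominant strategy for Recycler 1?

Check each profile of the others' bids and compare truth against every alternative bid.
Others bid (8, 8): truth gives 0, best alternative gives -4.
Others bid (4, 8): truth gives 0, best alternative gives -2.
Others bid (8, 4): truth gives 0, best alternative gives -2.
Others bid (4, 4): truth gives 0, best alternative gives -1.
Others bid (4, 13): truth gives 0, best alternative gives 0.
Others bid (8, 13): truth gives 0, best alternative gives 0.
(Remaining 3 profiles checked similarly; truth is weakly best in each.)
In every case the truthful bid is at least as good as any alternative, so it is a dominant strategy.

Yes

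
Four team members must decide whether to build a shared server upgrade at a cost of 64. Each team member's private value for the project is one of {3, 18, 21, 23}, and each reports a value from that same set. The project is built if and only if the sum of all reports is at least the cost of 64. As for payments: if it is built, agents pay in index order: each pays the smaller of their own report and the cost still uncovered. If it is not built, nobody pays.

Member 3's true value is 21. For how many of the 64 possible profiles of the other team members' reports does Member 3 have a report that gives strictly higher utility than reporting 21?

35

Others report (3, 21, 23): truth gives 0; report 18 gives 3 > 0. Violating.
Others report (3, 23, 21): truth gives 0; report 18 gives 3 > 0. Violating.
Others report (3, 23, 23): truth gives 0; report 18 gives 3 > 0. Violating.
Others report (18, 18, 18): truth gives 0; report 18 gives 3 > 0. Violating.
Others report (3, 3, 3): truth gives 0; no alternative beats it.
Others report (3, 3, 18): truth gives 0; no alternative beats it.
(Checking all 64 profiles: 35 have a profitable deviation, 29 do not.)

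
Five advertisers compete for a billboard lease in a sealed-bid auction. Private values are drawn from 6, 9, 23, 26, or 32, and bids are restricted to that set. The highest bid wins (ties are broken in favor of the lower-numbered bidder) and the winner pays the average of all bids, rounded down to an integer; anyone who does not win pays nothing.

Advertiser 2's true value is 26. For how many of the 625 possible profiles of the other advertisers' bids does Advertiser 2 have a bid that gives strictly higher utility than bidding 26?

292

Others bid (6, 6, 6, 6): truth gives 16; bid 9 gives 20 > 16. Violating.
Others bid (6, 6, 6, 9): truth gives 16; bid 9 gives 19 > 16. Violating.
Others bid (6, 6, 6, 23): truth gives 13; bid 23 gives 14 > 13. Violating.
Others bid (6, 6, 6, 32): truth gives 0; bid 32 gives 10 > 0. Violating.
Others bid (6, 6, 6, 26): truth gives 12; no alternative beats it.
Others bid (6, 6, 9, 26): truth gives 12; no alternative beats it.
(Checking all 625 profiles: 292 have a profitable deviation, 333 do not.)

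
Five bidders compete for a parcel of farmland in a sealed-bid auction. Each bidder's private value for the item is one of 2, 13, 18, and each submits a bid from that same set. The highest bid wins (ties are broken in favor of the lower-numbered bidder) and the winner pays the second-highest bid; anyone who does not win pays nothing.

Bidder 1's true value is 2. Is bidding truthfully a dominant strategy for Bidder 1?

Yes

Check each profile of the others' bids and compare truth against every alternative bid.
Others bid (2, 2, 2, 13): truth gives 0, best alternative gives -11.
Others bid (2, 2, 13, 2): truth gives 0, best alternative gives -11.
Others bid (2, 2, 13, 13): truth gives 0, best alternative gives -11.
Others bid (2, 13, 2, 2): truth gives 0, best alternative gives -11.
Others bid (2, 13, 2, 13): truth gives 0, best alternative gives -11.
Others bid (2, 13, 13, 2): truth gives 0, best alternative gives -11.
(Remaining 75 profiles checked similarly; truth is weakly best in each.)
In every case the truthful bid is at least as good as any alternative, so it is a dominant strategy.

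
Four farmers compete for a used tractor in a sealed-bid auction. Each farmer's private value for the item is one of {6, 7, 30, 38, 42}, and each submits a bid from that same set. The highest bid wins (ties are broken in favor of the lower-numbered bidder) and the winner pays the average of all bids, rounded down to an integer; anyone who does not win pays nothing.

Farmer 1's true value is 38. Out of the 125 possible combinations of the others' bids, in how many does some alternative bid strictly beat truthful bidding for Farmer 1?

72

Others bid (6, 6, 6): truth gives 24; bid 6 gives 32 > 24. Violating.
Others bid (6, 6, 7): truth gives 24; bid 7 gives 32 > 24. Violating.
Others bid (6, 6, 30): truth gives 18; bid 30 gives 20 > 18. Violating.
Others bid (6, 6, 42): truth gives 0; bid 42 gives 14 > 0. Violating.
Others bid (6, 6, 38): truth gives 16; no alternative beats it.
Others bid (6, 7, 38): truth gives 16; no alternative beats it.
(Checking all 125 profiles: 72 have a profitable deviation, 53 do not.)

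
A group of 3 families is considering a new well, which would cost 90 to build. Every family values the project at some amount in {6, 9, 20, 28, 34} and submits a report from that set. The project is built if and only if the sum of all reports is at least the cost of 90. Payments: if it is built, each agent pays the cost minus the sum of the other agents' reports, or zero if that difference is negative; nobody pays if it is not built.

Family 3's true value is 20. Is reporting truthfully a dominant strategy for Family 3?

Yes

Check each profile of the others' reports and compare truth against every alternative report.
Others report (6, 6): truth gives 0, best alternative gives 0.
Others report (6, 9): truth gives 0, best alternative gives 0.
Others report (6, 20): truth gives 0, best alternative gives 0.
Others report (6, 28): truth gives 0, best alternative gives 0.
Others report (6, 34): truth gives 0, best alternative gives 0.
Others report (9, 6): truth gives 0, best alternative gives 0.
(Remaining 19 profiles checked similarly; truth is weakly best in each.)
In every case the truthful report is at least as good as any alternative, so it is a dominant strategy.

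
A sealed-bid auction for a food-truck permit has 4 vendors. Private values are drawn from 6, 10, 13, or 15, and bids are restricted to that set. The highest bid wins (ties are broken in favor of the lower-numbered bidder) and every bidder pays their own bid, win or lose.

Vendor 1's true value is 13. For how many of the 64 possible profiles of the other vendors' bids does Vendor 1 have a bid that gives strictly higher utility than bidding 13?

Others bid (6, 6, 6): truth gives 0; bid 6 gives 7 > 0. Violating.
Others bid (6, 6, 10): truth gives 0; bid 10 gives 3 > 0. Violating.
Others bid (6, 6, 15): truth gives -13; bid 15 gives -2 > -13. Violating.
Others bid (6, 10, 6): truth gives 0; bid 10 gives 3 > 0. Violating.
Others bid (6, 6, 13): truth gives 0; no alternative beats it.
Others bid (6, 10, 13): truth gives 0; no alternative beats it.
(Checking all 64 profiles: 45 have a profitable deviation, 19 do not.)

45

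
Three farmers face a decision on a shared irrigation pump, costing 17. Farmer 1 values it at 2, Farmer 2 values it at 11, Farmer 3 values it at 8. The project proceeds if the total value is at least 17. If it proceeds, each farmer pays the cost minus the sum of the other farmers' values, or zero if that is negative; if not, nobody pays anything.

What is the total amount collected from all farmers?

Total value 21 ≥ cost 17, so it is built.
Farmer 1: others sum to 19; max(0, 17 - 19) = 0.
Farmer 2: others sum to 10; max(0, 17 - 10) = 7.
Farmer 3: others sum to 13; max(0, 17 - 13) = 4.
Total collected = 0 + 7 + 4 = 11.

11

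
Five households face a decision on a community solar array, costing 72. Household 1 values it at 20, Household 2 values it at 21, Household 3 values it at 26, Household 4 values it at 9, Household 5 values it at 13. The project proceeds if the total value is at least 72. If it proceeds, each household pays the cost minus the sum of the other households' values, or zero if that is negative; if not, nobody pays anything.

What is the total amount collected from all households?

Total value 89 ≥ cost 72, so it is built.
Household 1: others sum to 69; max(0, 72 - 69) = 3.
Household 2: others sum to 68; max(0, 72 - 68) = 4.
Household 3: others sum to 63; max(0, 72 - 63) = 9.
Household 4: others sum to 80; max(0, 72 - 80) = 0.
Household 5: others sum to 76; max(0, 72 - 76) = 0.
Total collected = 3 + 4 + 9 + 0 + 0 = 16.

16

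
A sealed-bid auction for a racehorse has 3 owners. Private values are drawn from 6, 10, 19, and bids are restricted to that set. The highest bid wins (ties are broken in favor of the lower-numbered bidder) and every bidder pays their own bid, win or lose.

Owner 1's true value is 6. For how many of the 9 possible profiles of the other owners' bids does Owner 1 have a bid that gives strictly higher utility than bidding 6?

Others bid (6, 10): truth gives -6; bid 10 gives -4 > -6. Violating.
Others bid (10, 6): truth gives -6; bid 10 gives -4 > -6. Violating.
Others bid (10, 10): truth gives -6; bid 10 gives -4 > -6. Violating.
Others bid (6, 6): truth gives 0; no alternative beats it.
Others bid (6, 19): truth gives -6; no alternative beats it.
(Checking all 9 profiles: 3 have a profitable deviation, 6 do not.)

3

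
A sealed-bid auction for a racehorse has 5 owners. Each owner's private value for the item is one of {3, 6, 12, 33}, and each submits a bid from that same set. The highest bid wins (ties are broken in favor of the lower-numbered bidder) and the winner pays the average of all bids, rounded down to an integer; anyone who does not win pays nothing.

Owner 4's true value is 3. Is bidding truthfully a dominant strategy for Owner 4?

Yes

Check each profile of the others' bids and compare truth against every alternative bid.
Others bid (3, 3, 3, 6): truth gives 0, best alternative gives -1.
Others bid (3, 3, 3, 3): truth gives 0, best alternative gives 0.
Others bid (3, 3, 3, 12): truth gives 0, best alternative gives 0.
Others bid (3, 3, 3, 33): truth gives 0, best alternative gives 0.
Others bid (3, 3, 6, 3): truth gives 0, best alternative gives 0.
Others bid (3, 3, 6, 6): truth gives 0, best alternative gives 0.
(Remaining 250 profiles checked similarly; truth is weakly best in each.)
In every case the truthful bid is at least as good as any alternative, so it is a dominant strategy.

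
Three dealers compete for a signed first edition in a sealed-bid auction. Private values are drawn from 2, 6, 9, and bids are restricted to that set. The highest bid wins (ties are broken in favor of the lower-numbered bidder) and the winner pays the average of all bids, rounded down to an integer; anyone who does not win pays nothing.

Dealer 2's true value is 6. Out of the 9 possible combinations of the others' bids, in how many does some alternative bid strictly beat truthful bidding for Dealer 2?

Others bid (6, 2): truth gives 0; bid 9 gives 1 > 0. Violating.
Others bid (2, 2): truth gives 3; no alternative beats it.
Others bid (2, 6): truth gives 2; no alternative beats it.
(Checking all 9 profiles: 1 has a profitable deviation, 8 do not.)

1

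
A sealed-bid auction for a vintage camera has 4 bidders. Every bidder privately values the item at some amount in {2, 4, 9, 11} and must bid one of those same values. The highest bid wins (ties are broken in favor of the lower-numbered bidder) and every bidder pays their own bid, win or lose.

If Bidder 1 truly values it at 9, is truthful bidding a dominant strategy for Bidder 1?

Consider the case where Bidder 2 bids 2, Bidder 3 bids 2 and Bidder 4 bids 2.
Truthful bid 9: wins, pays 9, utility 9 - 9 = 0.
Bid 2 instead: wins, pays 2, utility 9 - 2 = 7.
Since 7 > 0, bidding 2 is strictly better here, so truthful bidding is not dominant.

No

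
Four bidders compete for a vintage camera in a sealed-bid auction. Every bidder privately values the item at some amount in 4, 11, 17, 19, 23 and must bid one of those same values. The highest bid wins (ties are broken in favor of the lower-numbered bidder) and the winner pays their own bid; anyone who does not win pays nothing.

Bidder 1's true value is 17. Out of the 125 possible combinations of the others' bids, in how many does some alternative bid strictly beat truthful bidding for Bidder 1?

Others bid (4, 4, 4): truth gives 0; bid 4 gives 13 > 0. Violating.
Others bid (4, 4, 11): truth gives 0; bid 11 gives 6 > 0. Violating.
Others bid (4, 11, 4): truth gives 0; bid 11 gives 6 > 0. Violating.
Others bid (4, 11, 11): truth gives 0; bid 11 gives 6 > 0. Violating.
Others bid (4, 4, 17): truth gives 0; no alternative beats it.
Others bid (4, 4, 19): truth gives 0; no alternative beats it.
(Checking all 125 profiles: 8 have a profitable deviation, 117 do not.)

8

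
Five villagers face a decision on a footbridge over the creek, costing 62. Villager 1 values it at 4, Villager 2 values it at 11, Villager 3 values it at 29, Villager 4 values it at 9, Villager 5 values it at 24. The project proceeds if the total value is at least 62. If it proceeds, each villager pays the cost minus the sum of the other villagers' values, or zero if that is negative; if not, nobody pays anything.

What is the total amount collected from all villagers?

23

Total value 77 ≥ cost 62, so it is built.
Villager 1: others sum to 73; max(0, 62 - 73) = 0.
Villager 2: others sum to 66; max(0, 62 - 66) = 0.
Villager 3: others sum to 48; max(0, 62 - 48) = 14.
Villager 4: others sum to 68; max(0, 62 - 68) = 0.
Villager 5: others sum to 53; max(0, 62 - 53) = 9.
Total collected = 0 + 0 + 14 + 0 + 9 = 23.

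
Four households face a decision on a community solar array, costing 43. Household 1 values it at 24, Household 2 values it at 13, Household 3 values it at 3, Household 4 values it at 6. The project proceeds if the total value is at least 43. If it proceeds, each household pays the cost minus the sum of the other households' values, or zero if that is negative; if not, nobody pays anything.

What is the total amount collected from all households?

Total value 46 ≥ cost 43, so it is built.
Household 1: others sum to 22; max(0, 43 - 22) = 21.
Household 2: others sum to 33; max(0, 43 - 33) = 10.
Household 3: others sum to 43; max(0, 43 - 43) = 0.
Household 4: others sum to 40; max(0, 43 - 40) = 3.
Total collected = 21 + 10 + 0 + 3 = 34.

34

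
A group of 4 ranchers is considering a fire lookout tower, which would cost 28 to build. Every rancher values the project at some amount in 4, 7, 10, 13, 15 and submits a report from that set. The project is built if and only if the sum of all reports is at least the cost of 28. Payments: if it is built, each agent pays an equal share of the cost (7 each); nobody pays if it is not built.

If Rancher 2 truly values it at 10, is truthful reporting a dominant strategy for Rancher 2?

No

Consider the case where Rancher 1 reports 4, Rancher 3 reports 4 and Rancher 4 reports 7.
Truthful report 10: project not built, utility 0.
Report 13 instead: project built, pays 7, utility 10 - 7 = 3.
Since 3 > 0, reporting 13 is strictly better here, so truthful reporting is not dominant.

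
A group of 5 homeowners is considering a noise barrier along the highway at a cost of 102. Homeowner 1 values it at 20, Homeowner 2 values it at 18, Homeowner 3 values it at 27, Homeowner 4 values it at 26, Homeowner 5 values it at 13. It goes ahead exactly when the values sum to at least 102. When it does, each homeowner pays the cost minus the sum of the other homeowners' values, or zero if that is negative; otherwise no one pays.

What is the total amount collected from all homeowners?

94

Total value 104 ≥ cost 102, so it is built.
Homeowner 1: others sum to 84; max(0, 102 - 84) = 18.
Homeowner 2: others sum to 86; max(0, 102 - 86) = 16.
Homeowner 3: others sum to 77; max(0, 102 - 77) = 25.
Homeowner 4: others sum to 78; max(0, 102 - 78) = 24.
Homeowner 5: others sum to 91; max(0, 102 - 91) = 11.
Total collected = 18 + 16 + 25 + 24 + 11 = 94.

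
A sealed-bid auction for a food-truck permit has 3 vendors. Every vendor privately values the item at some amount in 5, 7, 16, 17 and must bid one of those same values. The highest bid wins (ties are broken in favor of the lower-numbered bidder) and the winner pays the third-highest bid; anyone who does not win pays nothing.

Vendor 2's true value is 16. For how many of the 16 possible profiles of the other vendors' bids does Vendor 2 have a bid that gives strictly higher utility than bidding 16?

Others bid (5, 17): truth gives 0; bid 17 gives 11 > 0. Violating.
Others bid (7, 17): truth gives 0; bid 17 gives 9 > 0. Violating.
Others bid (16, 5): truth gives 0; bid 17 gives 11 > 0. Violating.
Others bid (16, 7): truth gives 0; bid 17 gives 9 > 0. Violating.
Others bid (5, 5): truth gives 11; no alternative beats it.
Others bid (5, 7): truth gives 11; no alternative beats it.
(Checking all 16 profiles: 4 have a profitable deviation, 12 do not.)

4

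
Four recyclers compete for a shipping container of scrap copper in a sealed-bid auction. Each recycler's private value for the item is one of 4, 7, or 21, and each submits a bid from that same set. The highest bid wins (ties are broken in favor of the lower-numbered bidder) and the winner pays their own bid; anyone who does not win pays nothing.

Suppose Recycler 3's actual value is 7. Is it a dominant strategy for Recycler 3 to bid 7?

Yes

Check each profile of the others' bids and compare truth against every alternative bid.
Others bid (4, 4, 4): truth gives 0, best alternative gives 0.
Others bid (4, 4, 7): truth gives 0, best alternative gives 0.
Others bid (4, 4, 21): truth gives 0, best alternative gives 0.
Others bid (4, 7, 4): truth gives 0, best alternative gives 0.
Others bid (4, 7, 7): truth gives 0, best alternative gives 0.
Others bid (4, 7, 21): truth gives 0, best alternative gives 0.
(Remaining 21 profiles checked similarly; truth is weakly best in each.)
In every case the truthful bid is at least as good as any alternative, so it is a dominant strategy.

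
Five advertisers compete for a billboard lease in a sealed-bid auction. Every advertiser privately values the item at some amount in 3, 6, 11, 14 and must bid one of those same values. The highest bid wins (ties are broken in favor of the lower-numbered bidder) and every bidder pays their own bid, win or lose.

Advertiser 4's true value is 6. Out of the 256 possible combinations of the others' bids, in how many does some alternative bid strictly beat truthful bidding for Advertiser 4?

Others bid (3, 3, 3, 11): truth gives -6; bid 3 gives -3 > -6. Violating.
Others bid (3, 3, 3, 14): truth gives -6; bid 3 gives -3 > -6. Violating.
Others bid (3, 3, 6, 3): truth gives -6; bid 3 gives -3 > -6. Violating.
Others bid (3, 3, 6, 6): truth gives -6; bid 3 gives -3 > -6. Violating.
Others bid (3, 3, 3, 3): truth gives 0; no alternative beats it.
Others bid (3, 3, 3, 6): truth gives 0; no alternative beats it.
(Checking all 256 profiles: 254 have a profitable deviation, 2 do not.)

254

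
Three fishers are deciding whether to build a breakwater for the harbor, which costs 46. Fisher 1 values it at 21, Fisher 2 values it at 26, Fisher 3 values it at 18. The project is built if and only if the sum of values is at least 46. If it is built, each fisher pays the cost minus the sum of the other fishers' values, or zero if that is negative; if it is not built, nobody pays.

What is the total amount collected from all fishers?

Total value 65 ≥ cost 46, so it is built.
Fisher 1: others sum to 44; max(0, 46 - 44) = 2.
Fisher 2: others sum to 39; max(0, 46 - 39) = 7.
Fisher 3: others sum to 47; max(0, 46 - 47) = 0.
Total collected = 2 + 7 + 0 = 9.

9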